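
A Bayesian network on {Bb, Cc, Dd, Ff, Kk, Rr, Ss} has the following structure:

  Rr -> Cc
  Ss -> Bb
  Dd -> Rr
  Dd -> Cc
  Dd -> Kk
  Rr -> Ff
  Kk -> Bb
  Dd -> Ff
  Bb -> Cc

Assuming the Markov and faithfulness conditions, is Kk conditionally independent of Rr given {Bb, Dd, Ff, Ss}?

Yes

6 paths connect Kk and Rr; each must be blocked for d-separation to hold:
Path 1: Kk → Bb → Cc ← Rr
  Bb is a chain here and Bb is conditioned on, so the path is blocked at Bb.
Path 2: Kk → Bb → Cc ← Dd → Rr
  Bb is a chain here and Bb is conditioned on, so the path is blocked at Bb.
Path 3: Kk → Bb → Cc ← Dd → Ff ← Rr
  Bb is a chain here and Bb is conditioned on, so the path is blocked at Bb.
Path 4: Kk ← Dd → Rr
  Dd is a fork here and Dd is conditioned on, so the path is blocked at Dd.
Path 5: Kk ← Dd → Cc ← Rr
  Dd is a fork here and Dd is conditioned on, so the path is blocked at Dd.
Path 6: Kk ← Dd → Ff ← Rr
  Dd is a fork here and Dd is conditioned on, so the path is blocked at Dd.
Every path is blocked, so Kk and Rr are d-separated given {Bb, Dd, Ff, Ss}.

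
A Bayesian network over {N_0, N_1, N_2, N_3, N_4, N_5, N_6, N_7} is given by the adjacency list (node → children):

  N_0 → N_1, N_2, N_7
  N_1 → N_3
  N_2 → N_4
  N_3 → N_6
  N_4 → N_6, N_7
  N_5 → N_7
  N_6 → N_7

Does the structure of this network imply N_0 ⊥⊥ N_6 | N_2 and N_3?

Yes — N_0 and N_6 are d-separated given {N_2, N_3}.

Enumerating the 5 paths from N_0 to N_6 and testing each for blocking by {N_2, N_3}:
Path 1: N_0 → N_1 → N_3 → N_6
  N_3 is a chain here and N_3 is conditioned on, so the path is blocked at N_3.
Path 2: N_0 → N_7 ← N_4 → N_6
  N_7 is a collider here and neither N_7 nor any of its descendants is conditioned on, so the collider stays closed — the path is blocked at N_7.
Path 3: N_0 → N_7 ← N_6
  N_7 is a collider here and neither N_7 nor any of its descendants is conditioned on, so the collider stays closed — the path is blocked at N_7.
Path 4: N_0 → N_2 → N_4 → N_6
  N_2 is a chain here and N_2 is conditioned on, so the path is blocked at N_2.
Path 5: N_0 → N_2 → N_4 → N_7 ← N_6
  N_2 is a chain here and N_2 is conditioned on, so the path is blocked at N_2.
Every path is blocked, so N_0 and N_6 are d-separated given {N_2, N_3}.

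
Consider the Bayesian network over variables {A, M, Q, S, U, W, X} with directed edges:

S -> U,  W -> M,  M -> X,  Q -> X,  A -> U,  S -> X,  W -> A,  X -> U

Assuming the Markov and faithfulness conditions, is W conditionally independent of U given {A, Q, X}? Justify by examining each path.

No — W and U are not d-separated given {A, Q, X}.

We examine all 3 paths between W and U:
Path 1: W → M → X ← S → U
  M is a chain and M is not conditioned on; X is a collider and X is conditioned on, which opens it; S is a fork and S is not conditioned on — no node blocks this path, so it is active.
Path 2: W → M → X → U
  X is a chain here and X is conditioned on, so the path is blocked at X.
Path 3: W → A → U
  A is a chain here and A is conditioned on, so the path is blocked at A.
Because an active path exists, W and U are not d-separated.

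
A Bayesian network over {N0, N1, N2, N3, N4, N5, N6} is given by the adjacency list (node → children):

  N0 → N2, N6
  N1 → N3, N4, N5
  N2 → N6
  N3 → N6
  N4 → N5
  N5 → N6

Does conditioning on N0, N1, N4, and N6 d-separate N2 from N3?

6 paths connect N2 and N3; each must be blocked for d-separation to hold:
Path 1: N2 → N6 ← N3
  N6 is a collider and N6 is conditioned on, which opens it — no node blocks this path, so it is active.
Path 2: N2 → N6 ← N5 ← N1 → N3
  N1 is a fork here and N1 is conditioned on, so the path is blocked at N1.
Path 3: N2 → N6 ← N5 ← N4 ← N1 → N3
  N4 is a chain here and N4 is conditioned on, so the path is blocked at N4.
Path 4: N2 ← N0 → N6 ← N3
  N0 is a fork here and N0 is conditioned on, so the path is blocked at N0.
Path 5: N2 ← N0 → N6 ← N5 ← N1 → N3
  N0 is a fork here and N0 is conditioned on, so the path is blocked at N0.
Path 6: N2 ← N0 → N6 ← N5 ← N4 ← N1 → N3
  N0 is a fork here and N0 is conditioned on, so the path is blocked at N0.
At least one path is unblocked, so d-separation fails.

No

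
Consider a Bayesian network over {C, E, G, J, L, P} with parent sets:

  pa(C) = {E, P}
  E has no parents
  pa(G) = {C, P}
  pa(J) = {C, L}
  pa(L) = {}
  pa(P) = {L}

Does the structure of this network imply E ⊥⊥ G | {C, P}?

We examine all 3 paths between E and G:
  1. E → C → G — C:chain[blocks] ⇒ blocked
  2. E → C ← P → G — C:collider[open]; P:fork[blocks] ⇒ blocked
  3. E → C → J ← L → P → G — C:chain[blocks]; J:collider[blocks]; L:fork[open]; P:chain[blocks] ⇒ blocked
All paths are blocked; E ⊥ G | {C, P} holds.

Yes — E and G are d-separated given {C, P}.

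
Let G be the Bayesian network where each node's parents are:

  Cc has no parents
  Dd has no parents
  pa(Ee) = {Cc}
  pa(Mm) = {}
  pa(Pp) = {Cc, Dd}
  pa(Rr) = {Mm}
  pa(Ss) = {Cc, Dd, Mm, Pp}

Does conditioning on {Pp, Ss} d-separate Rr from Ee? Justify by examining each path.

Enumerating the 3 paths from Rr to Ee and testing each for blocking by {Pp, Ss}:
  1. Rr ← Mm → Ss ← Dd → Pp ← Cc → Ee — Mm:fork[open]; Ss:collider[open]; Dd:fork[open]; Pp:collider[open]; Cc:fork[open] ⇒ active
  2. Rr ← Mm → Ss ← Pp ← Cc → Ee — Mm:fork[open]; Ss:collider[open]; Pp:chain[blocks]; Cc:fork[open] ⇒ blocked
  3. Rr ← Mm → Ss ← Cc → Ee — Mm:fork[open]; Ss:collider[open]; Cc:fork[open] ⇒ active
Because an active path exists, Rr and Ee are not d-separated.

No — Rr and Ee are not d-separated given {Pp, Ss}.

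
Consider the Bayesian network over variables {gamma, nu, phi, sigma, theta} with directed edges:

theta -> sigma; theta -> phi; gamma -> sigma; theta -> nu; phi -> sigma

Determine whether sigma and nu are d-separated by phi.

No

2 paths connect sigma and nu; each must be blocked for d-separation to hold:
  1. sigma ← phi ← theta → nu — phi:chain[blocks]; theta:fork[open] ⇒ blocked
  2. sigma ← theta → nu — theta:fork[open] ⇒ active
At least one path is unblocked, so d-separation fails.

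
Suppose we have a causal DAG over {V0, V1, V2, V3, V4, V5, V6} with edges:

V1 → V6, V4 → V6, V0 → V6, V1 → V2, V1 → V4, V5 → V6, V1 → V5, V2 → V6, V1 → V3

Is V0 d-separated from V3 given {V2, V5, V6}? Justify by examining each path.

Enumerating the 4 paths from V0 to V3 and testing each for blocking by {V2, V5, V6}:
Path 1: V0 → V6 ← V4 ← V1 → V3
  V6 is a collider and V6 is conditioned on, which opens it; V4 is a chain and V4 is not conditioned on; V1 is a fork and V1 is not conditioned on — no node blocks this path, so it is active.
Path 2: V0 → V6 ← V1 → V3
  V6 is a collider and V6 is conditioned on, which opens it; V1 is a fork and V1 is not conditioned on — no node blocks this path, so it is active.
Path 3: V0 → V6 ← V2 ← V1 → V3
  V2 is a chain here and V2 is conditioned on, so the path is blocked at V2.
Path 4: V0 → V6 ← V5 ← V1 → V3
  V5 is a chain here and V5 is conditioned on, so the path is blocked at V5.
Because an active path exists, V0 and V3 are not d-separated.

No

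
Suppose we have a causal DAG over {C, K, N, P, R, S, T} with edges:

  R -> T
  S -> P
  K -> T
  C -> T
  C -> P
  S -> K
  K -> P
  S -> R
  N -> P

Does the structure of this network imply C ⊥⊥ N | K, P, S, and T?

There are 5 undirected paths between C and N; checking each against the conditioning set {K, P, S, T}:
Path 1: C → T ← R ← S → K → P ← N
  S is a fork here and S is conditioned on, so the path is blocked at S.
Path 2: C → T ← R ← S → P ← N
  S is a fork here and S is conditioned on, so the path is blocked at S.
Path 3: C → T ← K → P ← N
  K is a fork here and K is conditioned on, so the path is blocked at K.
Path 4: C → T ← K ← S → P ← N
  K is a chain here and K is conditioned on, so the path is blocked at K.
Path 5: C → P ← N
  P is a collider and P is conditioned on, which opens it — no node blocks this path, so it is active.
Since the path C → P ← N is active, C and N are not d-separated given {K, P, S, T}.

No — C and N are not d-separated given {K, P, S, T}.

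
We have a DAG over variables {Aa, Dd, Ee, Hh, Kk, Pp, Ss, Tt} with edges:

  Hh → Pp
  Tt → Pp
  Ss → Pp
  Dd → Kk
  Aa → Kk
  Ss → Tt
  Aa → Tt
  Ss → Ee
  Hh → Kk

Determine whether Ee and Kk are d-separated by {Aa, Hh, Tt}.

4 paths connect Ee and Kk; each must be blocked for d-separation to hold:
Path 1: Ee ← Ss → Pp ← Hh → Kk
  Pp is a collider here and neither Pp nor any of its descendants is conditioned on, so the collider stays closed — the path is blocked at Pp.
Path 2: Ee ← Ss → Pp ← Tt ← Aa → Kk
  Pp is a collider here and neither Pp nor any of its descendants is conditioned on, so the collider stays closed — the path is blocked at Pp.
Path 3: Ee ← Ss → Tt ← Aa → Kk
  Aa is a fork here and Aa is conditioned on, so the path is blocked at Aa.
Path 4: Ee ← Ss → Tt → Pp ← Hh → Kk
  Tt is a chain here and Tt is conditioned on, so the path is blocked at Tt.
All paths are blocked; Ee ⊥ Kk | {Aa, Hh, Tt} holds.

Yes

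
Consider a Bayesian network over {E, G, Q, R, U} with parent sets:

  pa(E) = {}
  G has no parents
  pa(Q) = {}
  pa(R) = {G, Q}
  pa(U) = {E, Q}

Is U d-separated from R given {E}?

No — U and R are not d-separated given {E}.

There is one path between U and R:
Path 1: U ← Q → R
  Q is a fork and Q is not conditioned on — no node blocks this path, so it is active.
At least one path is unblocked, so d-separation fails.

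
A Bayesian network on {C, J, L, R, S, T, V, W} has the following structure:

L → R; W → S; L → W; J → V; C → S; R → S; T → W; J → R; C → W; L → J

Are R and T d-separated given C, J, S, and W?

Enumerating the 4 paths from R to T and testing each for blocking by {C, J, S, W}:
  1. R ← J ← L → W ← T — J:chain[blocks]; L:fork[open]; W:collider[open] ⇒ blocked
  2. R → S ← C → W ← T — S:collider[open]; C:fork[blocks]; W:collider[open] ⇒ blocked
  3. R → S ← W ← T — S:collider[open]; W:chain[blocks] ⇒ blocked
  4. R ← L → W ← T — L:fork[open]; W:collider[open] ⇒ active
Since the path R ← L → W ← T is active, R and T are not d-separated given {C, J, S, W}.

No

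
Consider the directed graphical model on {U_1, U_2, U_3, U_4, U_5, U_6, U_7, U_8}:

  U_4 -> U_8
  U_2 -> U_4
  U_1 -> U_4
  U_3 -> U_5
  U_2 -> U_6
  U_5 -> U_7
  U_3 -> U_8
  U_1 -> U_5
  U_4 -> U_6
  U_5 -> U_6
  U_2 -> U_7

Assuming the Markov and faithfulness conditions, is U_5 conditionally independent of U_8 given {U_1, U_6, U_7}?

No

There are 6 undirected paths between U_5 and U_8; checking each against the conditioning set {U_1, U_6, U_7}:
Path 1: U_5 → U_7 ← U_2 → U_4 → U_8
  U_7 is a collider and U_7 is conditioned on, which opens it; U_2 is a fork and U_2 is not conditioned on; U_4 is a chain and U_4 is not conditioned on — no node blocks this path, so it is active.
Path 2: U_5 → U_7 ← U_2 → U_6 ← U_4 → U_8
  U_7 is a collider and U_7 is conditioned on, which opens it; U_2 is a fork and U_2 is not conditioned on; U_6 is a collider and U_6 is conditioned on, which opens it; U_4 is a fork and U_4 is not conditioned on — no node blocks this path, so it is active.
Path 3: U_5 ← U_3 → U_8
  U_3 is a fork and U_3 is not conditioned on — no node blocks this path, so it is active.
Path 4: U_5 → U_6 ← U_4 → U_8
  U_6 is a collider and U_6 is conditioned on, which opens it; U_4 is a fork and U_4 is not conditioned on — no node blocks this path, so it is active.
Path 5: U_5 → U_6 ← U_2 → U_4 → U_8
  U_6 is a collider and U_6 is conditioned on, which opens it; U_2 is a fork and U_2 is not conditioned on; U_4 is a chain and U_4 is not conditioned on — no node blocks this path, so it is active.
Path 6: U_5 ← U_1 → U_4 → U_8
  U_1 is a fork here and U_1 is conditioned on, so the path is blocked at U_1.
Because an active path exists, U_5 and U_8 are not d-separated.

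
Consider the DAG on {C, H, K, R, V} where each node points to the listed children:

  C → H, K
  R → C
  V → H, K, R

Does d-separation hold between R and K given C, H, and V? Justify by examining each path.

4 paths connect R and K; each must be blocked for d-separation to hold:
Path 1: R ← V → H ← C → K
  V is a fork here and V is conditioned on, so the path is blocked at V.
Path 2: R ← V → K
  V is a fork here and V is conditioned on, so the path is blocked at V.
Path 3: R → C → H ← V → K
  C is a chain here and C is conditioned on, so the path is blocked at C.
Path 4: R → C → K
  C is a chain here and C is conditioned on, so the path is blocked at C.
Since every path is blocked, d-separation holds.

Yes — R and K are d-separated given {C, H, V}.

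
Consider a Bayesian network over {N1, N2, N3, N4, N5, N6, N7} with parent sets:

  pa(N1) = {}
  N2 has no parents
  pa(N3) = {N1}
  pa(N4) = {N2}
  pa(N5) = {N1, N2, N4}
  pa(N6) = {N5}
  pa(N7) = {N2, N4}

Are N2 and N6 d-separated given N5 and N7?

3 paths connect N2 and N6; each must be blocked for d-separation to hold:
Path 1: N2 → N5 → N6
  N5 is a chain here and N5 is conditioned on, so the path is blocked at N5.
Path 2: N2 → N7 ← N4 → N5 → N6
  N5 is a chain here and N5 is conditioned on, so the path is blocked at N5.
Path 3: N2 → N4 → N5 → N6
  N5 is a chain here and N5 is conditioned on, so the path is blocked at N5.
Since every path is blocked, d-separation holds.

Yes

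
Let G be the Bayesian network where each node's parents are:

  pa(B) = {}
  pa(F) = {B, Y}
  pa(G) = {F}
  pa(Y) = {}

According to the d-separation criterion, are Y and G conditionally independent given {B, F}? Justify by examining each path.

Only one path connects Y and G:
Path 1: Y → F → G
  F is a chain here and F is conditioned on, so the path is blocked at F.
All paths are blocked; Y ⊥ G | {B, F} holds.

Yes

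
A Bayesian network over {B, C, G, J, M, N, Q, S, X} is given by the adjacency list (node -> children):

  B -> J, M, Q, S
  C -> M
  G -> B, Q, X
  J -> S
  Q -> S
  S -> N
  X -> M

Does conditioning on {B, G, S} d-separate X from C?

We examine all 5 paths between X and C:
Path 1: X → M ← C
  M is a collider here and neither M nor any of its descendants is conditioned on, so the collider stays closed — the path is blocked at M.
Path 2: X ← G → B → M ← C
  G is a fork here and G is conditioned on, so the path is blocked at G.
Path 3: X ← G → Q ← B → M ← C
  G is a fork here and G is conditioned on, so the path is blocked at G.
Path 4: X ← G → Q → S ← J ← B → M ← C
  G is a fork here and G is conditioned on, so the path is blocked at G.
Path 5: X ← G → Q → S ← B → M ← C
  G is a fork here and G is conditioned on, so the path is blocked at G.
Every path is blocked, so X and C are d-separated given {B, G, S}.

Yes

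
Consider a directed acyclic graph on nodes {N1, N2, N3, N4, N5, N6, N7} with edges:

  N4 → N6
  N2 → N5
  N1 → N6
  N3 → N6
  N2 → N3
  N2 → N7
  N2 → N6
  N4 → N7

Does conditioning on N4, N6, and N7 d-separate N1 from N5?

No — N1 and N5 are not d-separated given {N4, N6, N7}.

3 paths connect N1 and N5; each must be blocked for d-separation to hold:
Path 1: N1 → N6 ← N2 → N5
  N6 is a collider and N6 is conditioned on, which opens it; N2 is a fork and N2 is not conditioned on — no node blocks this path, so it is active.
Path 2: N1 → N6 ← N3 ← N2 → N5
  N6 is a collider and N6 is conditioned on, which opens it; N3 is a chain and N3 is not conditioned on; N2 is a fork and N2 is not conditioned on — no node blocks this path, so it is active.
Path 3: N1 → N6 ← N4 → N7 ← N2 → N5
  N4 is a fork here and N4 is conditioned on, so the path is blocked at N4.
Since the path N1 → N6 ← N2 → N5 is active, N1 and N5 are not d-separated given {N4, N6, N7}.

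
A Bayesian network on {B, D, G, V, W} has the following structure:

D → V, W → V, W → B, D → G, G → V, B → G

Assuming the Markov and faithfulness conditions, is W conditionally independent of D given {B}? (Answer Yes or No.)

Enumerating the 4 paths from W to D and testing each for blocking by {B}:
Path 1: W → V ← D
  V is a collider here and neither V nor any of its descendants is conditioned on, so the collider stays closed — the path is blocked at V.
Path 2: W → V ← G ← D
  V is a collider here and neither V nor any of its descendants is conditioned on, so the collider stays closed — the path is blocked at V.
Path 3: W → B → G ← D
  B is a chain here and B is conditioned on, so the path is blocked at B.
Path 4: W → B → G → V ← D
  B is a chain here and B is conditioned on, so the path is blocked at B.
Every path is blocked, so W and D are d-separated given {B}.

Yes — W and D are d-separated given {B}.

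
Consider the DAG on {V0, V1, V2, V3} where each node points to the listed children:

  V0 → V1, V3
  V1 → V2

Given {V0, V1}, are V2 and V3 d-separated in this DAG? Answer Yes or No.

Only one path connects V2 and V3:
  1. V2 ← V1 ← V0 → V3 — V1:chain[blocks]; V0:fork[blocks] ⇒ blocked
Since every path is blocked, d-separation holds.

Yes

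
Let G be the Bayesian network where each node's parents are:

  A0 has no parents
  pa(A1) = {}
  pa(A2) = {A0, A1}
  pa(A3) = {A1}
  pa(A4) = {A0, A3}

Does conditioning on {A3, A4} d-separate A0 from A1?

There are 2 undirected paths between A0 and A1; checking each against the conditioning set {A3, A4}:
Path 1: A0 → A2 ← A1
  A2 is a collider here and neither A2 nor any of its descendants is conditioned on, so the collider stays closed — the path is blocked at A2.
Path 2: A0 → A4 ← A3 ← A1
  A3 is a chain here and A3 is conditioned on, so the path is blocked at A3.
All paths are blocked; A0 ⊥ A1 | {A3, A4} holds.

Yes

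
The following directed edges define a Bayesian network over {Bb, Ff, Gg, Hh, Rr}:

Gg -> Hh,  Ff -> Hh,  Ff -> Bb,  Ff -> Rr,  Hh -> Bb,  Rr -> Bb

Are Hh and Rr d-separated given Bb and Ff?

No — Hh and Rr are not d-separated given {Bb, Ff}.

There are 4 undirected paths between Hh and Rr; checking each against the conditioning set {Bb, Ff}:
Path 1: Hh ← Ff → Rr
  Ff is a fork here and Ff is conditioned on, so the path is blocked at Ff.
Path 2: Hh ← Ff → Bb ← Rr
  Ff is a fork here and Ff is conditioned on, so the path is blocked at Ff.
Path 3: Hh → Bb ← Ff → Rr
  Ff is a fork here and Ff is conditioned on, so the path is blocked at Ff.
Path 4: Hh → Bb ← Rr
  Bb is a collider and Bb is conditioned on, which opens it — no node blocks this path, so it is active.
Because an active path exists, Hh and Rr are not d-separated.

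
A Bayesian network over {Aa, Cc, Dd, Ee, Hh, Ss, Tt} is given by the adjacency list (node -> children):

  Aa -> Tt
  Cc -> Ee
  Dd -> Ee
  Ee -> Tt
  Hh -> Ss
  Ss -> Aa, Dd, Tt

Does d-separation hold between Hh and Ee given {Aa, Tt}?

We examine all 3 paths between Hh and Ee:
  1. Hh → Ss → Tt ← Ee — Ss:chain[open]; Tt:collider[open] ⇒ active
  2. Hh → Ss → Dd → Ee — Ss:chain[open]; Dd:chain[open] ⇒ active
  3. Hh → Ss → Aa → Tt ← Ee — Ss:chain[open]; Aa:chain[blocks]; Tt:collider[open] ⇒ blocked
Because an active path exists, Hh and Ee are not d-separated.

No — Hh and Ee are not d-separated given {Aa, Tt}.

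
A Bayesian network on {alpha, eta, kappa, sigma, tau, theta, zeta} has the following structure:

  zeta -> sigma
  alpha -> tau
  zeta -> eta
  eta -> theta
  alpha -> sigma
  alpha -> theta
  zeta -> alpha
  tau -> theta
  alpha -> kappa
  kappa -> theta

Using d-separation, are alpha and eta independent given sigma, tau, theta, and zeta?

No — alpha and eta are not d-separated given {sigma, tau, theta, zeta}.

Enumerating the 5 paths from alpha to eta and testing each for blocking by {sigma, tau, theta, zeta}:
Path 1: alpha → theta ← eta
  theta is a collider and theta is conditioned on, which opens it — no node blocks this path, so it is active.
Path 2: alpha ← zeta → eta
  zeta is a fork here and zeta is conditioned on, so the path is blocked at zeta.
Path 3: alpha → tau → theta ← eta
  tau is a chain here and tau is conditioned on, so the path is blocked at tau.
Path 4: alpha → sigma ← zeta → eta
  zeta is a fork here and zeta is conditioned on, so the path is blocked at zeta.
Path 5: alpha → kappa → theta ← eta
  kappa is a chain and kappa is not conditioned on; theta is a collider and theta is conditioned on, which opens it — no node blocks this path, so it is active.
At least one path is unblocked, so d-separation fails.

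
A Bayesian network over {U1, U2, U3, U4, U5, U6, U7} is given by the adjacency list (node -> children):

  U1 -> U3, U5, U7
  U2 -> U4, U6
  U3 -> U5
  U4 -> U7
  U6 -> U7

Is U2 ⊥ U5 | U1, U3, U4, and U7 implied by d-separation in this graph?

Yes — U2 and U5 are d-separated given {U1, U3, U4, U7}.

There are 4 undirected paths between U2 and U5; checking each against the conditioning set {U1, U3, U4, U7}:
  1. U2 → U6 → U7 ← U1 → U3 → U5 — U6:chain[open]; U7:collider[open]; U1:fork[blocks]; U3:chain[blocks] ⇒ blocked
  2. U2 → U6 → U7 ← U1 → U5 — U6:chain[open]; U7:collider[open]; U1:fork[blocks] ⇒ blocked
  3. U2 → U4 → U7 ← U1 → U3 → U5 — U4:chain[blocks]; U7:collider[open]; U1:fork[blocks]; U3:chain[blocks] ⇒ blocked
  4. U2 → U4 → U7 ← U1 → U5 — U4:chain[blocks]; U7:collider[open]; U1:fork[blocks] ⇒ blocked
All paths are blocked; U2 ⊥ U5 | {U1, U3, U4, U7} holds.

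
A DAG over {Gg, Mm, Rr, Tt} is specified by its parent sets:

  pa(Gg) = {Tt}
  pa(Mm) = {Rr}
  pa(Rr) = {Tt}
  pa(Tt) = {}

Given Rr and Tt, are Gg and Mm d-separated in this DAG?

Yes

There is one path between Gg and Mm:
  1. Gg ← Tt → Rr → Mm — Tt:fork[blocks]; Rr:chain[blocks] ⇒ blocked
Every path is blocked, so Gg and Mm are d-separated given {Rr, Tt}.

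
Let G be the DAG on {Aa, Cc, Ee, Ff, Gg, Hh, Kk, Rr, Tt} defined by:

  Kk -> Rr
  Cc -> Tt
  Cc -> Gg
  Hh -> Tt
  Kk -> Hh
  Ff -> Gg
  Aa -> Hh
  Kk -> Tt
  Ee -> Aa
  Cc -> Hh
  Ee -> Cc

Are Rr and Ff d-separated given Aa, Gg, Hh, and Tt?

There are 6 undirected paths between Rr and Ff; checking each against the conditioning set {Aa, Gg, Hh, Tt}:
Path 1: Rr ← Kk → Tt ← Cc → Gg ← Ff
  Kk is a fork and Kk is not conditioned on; Tt is a collider and Tt is conditioned on, which opens it; Cc is a fork and Cc is not conditioned on; Gg is a collider and Gg is conditioned on, which opens it — no node blocks this path, so it is active.
Path 2: Rr ← Kk → Tt ← Hh ← Cc → Gg ← Ff
  Hh is a chain here and Hh is conditioned on, so the path is blocked at Hh.
Path 3: Rr ← Kk → Tt ← Hh ← Aa ← Ee → Cc → Gg ← Ff
  Hh is a chain here and Hh is conditioned on, so the path is blocked at Hh.
Path 4: Rr ← Kk → Hh ← Cc → Gg ← Ff
  Kk is a fork and Kk is not conditioned on; Hh is a collider and Hh is conditioned on, which opens it; Cc is a fork and Cc is not conditioned on; Gg is a collider and Gg is conditioned on, which opens it — no node blocks this path, so it is active.
Path 5: Rr ← Kk → Hh ← Aa ← Ee → Cc → Gg ← Ff
  Aa is a chain here and Aa is conditioned on, so the path is blocked at Aa.
Path 6: Rr ← Kk → Hh → Tt ← Cc → Gg ← Ff
  Hh is a chain here and Hh is conditioned on, so the path is blocked at Hh.
Since the path Rr ← Kk → Tt ← Cc → Gg ← Ff is active, Rr and Ff are not d-separated given {Aa, Gg, Hh, Tt}.

No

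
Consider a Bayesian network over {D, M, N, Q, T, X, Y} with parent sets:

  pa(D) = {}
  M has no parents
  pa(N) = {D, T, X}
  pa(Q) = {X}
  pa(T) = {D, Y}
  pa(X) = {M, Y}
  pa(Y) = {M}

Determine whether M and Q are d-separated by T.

Enumerating the 4 paths from M to Q and testing each for blocking by {T}:
  1. M → Y → T ← D → N ← X → Q — Y:chain[open]; T:collider[open]; D:fork[open]; N:collider[blocks]; X:fork[open] ⇒ blocked
  2. M → Y → T → N ← X → Q — Y:chain[open]; T:chain[blocks]; N:collider[blocks]; X:fork[open] ⇒ blocked
  3. M → Y → X → Q — Y:chain[open]; X:chain[open] ⇒ active
  4. M → X → Q — X:chain[open] ⇒ active
Because an active path exists, M and Q are not d-separated.

No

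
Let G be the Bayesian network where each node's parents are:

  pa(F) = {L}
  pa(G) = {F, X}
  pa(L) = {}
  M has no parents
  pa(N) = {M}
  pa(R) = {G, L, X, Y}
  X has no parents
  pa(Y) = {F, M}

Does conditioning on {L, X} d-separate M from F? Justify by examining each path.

Enumerating the 4 paths from M to F and testing each for blocking by {L, X}:
Path 1: M → Y ← F
  Y is a collider here and neither Y nor any of its descendants is conditioned on, so the collider stays closed — the path is blocked at Y.
Path 2: M → Y → R ← G ← F
  R is a collider here and neither R nor any of its descendants is conditioned on, so the collider stays closed — the path is blocked at R.
Path 3: M → Y → R ← X → G ← F
  R is a collider here and neither R nor any of its descendants is conditioned on, so the collider stays closed — the path is blocked at R.
Path 4: M → Y → R ← L → F
  R is a collider here and neither R nor any of its descendants is conditioned on, so the collider stays closed — the path is blocked at R.
All paths are blocked; M ⊥ F | {L, X} holds.

Yes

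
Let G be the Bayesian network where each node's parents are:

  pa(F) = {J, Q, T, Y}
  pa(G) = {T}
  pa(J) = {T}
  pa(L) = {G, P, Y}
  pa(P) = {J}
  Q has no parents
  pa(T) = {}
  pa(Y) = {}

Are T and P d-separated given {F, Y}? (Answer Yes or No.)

No

We examine all 6 paths between T and P:
Path 1: T → J → F ← Y → L ← P
  Y is a fork here and Y is conditioned on, so the path is blocked at Y.
Path 2: T → J → P
  J is a chain and J is not conditioned on — no node blocks this path, so it is active.
Path 3: T → F ← J → P
  F is a collider and F is conditioned on, which opens it; J is a fork and J is not conditioned on — no node blocks this path, so it is active.
Path 4: T → F ← Y → L ← P
  Y is a fork here and Y is conditioned on, so the path is blocked at Y.
Path 5: T → G → L ← Y → F ← J → P
  L is a collider here and neither L nor any of its descendants is conditioned on, so the collider stays closed — the path is blocked at L.
Path 6: T → G → L ← P
  L is a collider here and neither L nor any of its descendants is conditioned on, so the collider stays closed — the path is blocked at L.
At least one path is unblocked, so d-separation fails.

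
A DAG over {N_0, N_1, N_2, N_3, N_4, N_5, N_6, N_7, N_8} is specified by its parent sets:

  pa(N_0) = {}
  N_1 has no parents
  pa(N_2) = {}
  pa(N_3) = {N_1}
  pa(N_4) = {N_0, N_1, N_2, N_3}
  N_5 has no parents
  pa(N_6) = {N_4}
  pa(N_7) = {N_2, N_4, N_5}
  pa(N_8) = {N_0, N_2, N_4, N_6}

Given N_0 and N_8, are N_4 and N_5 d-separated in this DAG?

5 paths connect N_4 and N_5; each must be blocked for d-separation to hold:
Path 1: N_4 → N_8 ← N_2 → N_7 ← N_5
  N_7 is a collider here and neither N_7 nor any of its descendants is conditioned on, so the collider stays closed — the path is blocked at N_7.
Path 2: N_4 → N_6 → N_8 ← N_2 → N_7 ← N_5
  N_7 is a collider here and neither N_7 nor any of its descendants is conditioned on, so the collider stays closed — the path is blocked at N_7.
Path 3: N_4 → N_7 ← N_5
  N_7 is a collider here and neither N_7 nor any of its descendants is conditioned on, so the collider stays closed — the path is blocked at N_7.
Path 4: N_4 ← N_2 → N_7 ← N_5
  N_7 is a collider here and neither N_7 nor any of its descendants is conditioned on, so the collider stays closed — the path is blocked at N_7.
Path 5: N_4 ← N_0 → N_8 ← N_2 → N_7 ← N_5
  N_0 is a fork here and N_0 is conditioned on, so the path is blocked at N_0.
All paths are blocked; N_4 ⊥ N_5 | {N_0, N_8} holds.

Yes — N_4 and N_5 are d-separated given {N_0, N_8}.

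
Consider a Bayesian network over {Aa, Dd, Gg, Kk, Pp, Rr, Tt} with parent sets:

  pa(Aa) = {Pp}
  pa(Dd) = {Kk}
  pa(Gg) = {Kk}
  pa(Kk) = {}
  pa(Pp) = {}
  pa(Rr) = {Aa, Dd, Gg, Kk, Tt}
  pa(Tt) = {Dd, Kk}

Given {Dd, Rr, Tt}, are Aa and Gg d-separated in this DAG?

No

6 paths connect Aa and Gg; each must be blocked for d-separation to hold:
Path 1: Aa → Rr ← Tt ← Dd ← Kk → Gg
  Tt is a chain here and Tt is conditioned on, so the path is blocked at Tt.
Path 2: Aa → Rr ← Tt ← Kk → Gg
  Tt is a chain here and Tt is conditioned on, so the path is blocked at Tt.
Path 3: Aa → Rr ← Dd → Tt ← Kk → Gg
  Dd is a fork here and Dd is conditioned on, so the path is blocked at Dd.
Path 4: Aa → Rr ← Dd ← Kk → Gg
  Dd is a chain here and Dd is conditioned on, so the path is blocked at Dd.
Path 5: Aa → Rr ← Kk → Gg
  Rr is a collider and Rr is conditioned on, which opens it; Kk is a fork and Kk is not conditioned on — no node blocks this path, so it is active.
Path 6: Aa → Rr ← Gg
  Rr is a collider and Rr is conditioned on, which opens it — no node blocks this path, so it is active.
Since the path Aa → Rr ← Kk → Gg is active, Aa and Gg are not d-separated given {Dd, Rr, Tt}.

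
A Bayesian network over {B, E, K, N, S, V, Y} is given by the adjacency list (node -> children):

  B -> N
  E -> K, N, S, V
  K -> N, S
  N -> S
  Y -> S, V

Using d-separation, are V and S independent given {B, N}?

We examine all 6 paths between V and S:
Path 1: V ← E → K → S
  E is a fork and E is not conditioned on; K is a chain and K is not conditioned on — no node blocks this path, so it is active.
Path 2: V ← E → K → N → S
  N is a chain here and N is conditioned on, so the path is blocked at N.
Path 3: V ← E → S
  E is a fork and E is not conditioned on — no node blocks this path, so it is active.
Path 4: V ← E → N ← K → S
  E is a fork and E is not conditioned on; N is a collider and N is conditioned on, which opens it; K is a fork and K is not conditioned on — no node blocks this path, so it is active.
Path 5: V ← E → N → S
  N is a chain here and N is conditioned on, so the path is blocked at N.
Path 6: V ← Y → S
  Y is a fork and Y is not conditioned on — no node blocks this path, so it is active.
Because an active path exists, V and S are not d-separated.

No — V and S are not d-separated given {B, N}.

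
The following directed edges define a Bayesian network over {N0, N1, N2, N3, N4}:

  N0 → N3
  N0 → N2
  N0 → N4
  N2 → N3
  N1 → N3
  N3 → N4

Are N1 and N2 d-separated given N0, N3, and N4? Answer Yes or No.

There are 3 undirected paths between N1 and N2; checking each against the conditioning set {N0, N3, N4}:
Path 1: N1 → N3 ← N0 → N2
  N0 is a fork here and N0 is conditioned on, so the path is blocked at N0.
Path 2: N1 → N3 ← N2
  N3 is a collider and N3 is conditioned on, which opens it — no node blocks this path, so it is active.
Path 3: N1 → N3 → N4 ← N0 → N2
  N3 is a chain here and N3 is conditioned on, so the path is blocked at N3.
Because an active path exists, N1 and N2 are not d-separated.

No — N1 and N2 are not d-separated given {N0, N3, N4}.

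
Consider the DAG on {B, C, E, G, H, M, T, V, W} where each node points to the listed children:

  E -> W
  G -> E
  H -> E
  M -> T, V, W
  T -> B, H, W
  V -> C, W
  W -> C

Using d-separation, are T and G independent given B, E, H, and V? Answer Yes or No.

Yes

We examine all 5 paths between T and G:
Path 1: T → H → E ← G
  H is a chain here and H is conditioned on, so the path is blocked at H.
Path 2: T ← M → V → C ← W ← E ← G
  V is a chain here and V is conditioned on, so the path is blocked at V.
Path 3: T ← M → V → W ← E ← G
  V is a chain here and V is conditioned on, so the path is blocked at V.
Path 4: T ← M → W ← E ← G
  W is a collider here and neither W nor any of its descendants is conditioned on, so the collider stays closed — the path is blocked at W.
Path 5: T → W ← E ← G
  W is a collider here and neither W nor any of its descendants is conditioned on, so the collider stays closed — the path is blocked at W.
Every path is blocked, so T and G are d-separated given {B, E, H, V}.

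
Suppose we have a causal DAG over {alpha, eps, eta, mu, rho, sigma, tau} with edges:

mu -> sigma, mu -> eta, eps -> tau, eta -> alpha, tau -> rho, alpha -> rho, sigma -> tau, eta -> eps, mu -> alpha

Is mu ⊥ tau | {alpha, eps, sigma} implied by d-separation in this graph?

Yes — mu and tau are d-separated given {alpha, eps, sigma}.

We examine all 5 paths between mu and tau:
Path 1: mu → sigma → tau
  sigma is a chain here and sigma is conditioned on, so the path is blocked at sigma.
Path 2: mu → eta → eps → tau
  eps is a chain here and eps is conditioned on, so the path is blocked at eps.
Path 3: mu → eta → alpha → rho ← tau
  alpha is a chain here and alpha is conditioned on, so the path is blocked at alpha.
Path 4: mu → alpha → rho ← tau
  alpha is a chain here and alpha is conditioned on, so the path is blocked at alpha.
Path 5: mu → alpha ← eta → eps → tau
  eps is a chain here and eps is conditioned on, so the path is blocked at eps.
Every path is blocked, so mu and tau are d-separated given {alpha, eps, sigma}.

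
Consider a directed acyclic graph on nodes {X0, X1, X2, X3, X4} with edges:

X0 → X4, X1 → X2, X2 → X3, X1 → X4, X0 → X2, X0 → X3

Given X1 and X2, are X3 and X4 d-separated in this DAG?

There are 4 undirected paths between X3 and X4; checking each against the conditioning set {X1, X2}:
  1. X3 ← X2 ← X0 → X4 — X2:chain[blocks]; X0:fork[open] ⇒ blocked
  2. X3 ← X2 ← X1 → X4 — X2:chain[blocks]; X1:fork[blocks] ⇒ blocked
  3. X3 ← X0 → X2 ← X1 → X4 — X0:fork[open]; X2:collider[open]; X1:fork[blocks] ⇒ blocked
  4. X3 ← X0 → X4 — X0:fork[open] ⇒ active
Since the path X3 ← X0 → X4 is active, X3 and X4 are not d-separated given {X1, X2}.

No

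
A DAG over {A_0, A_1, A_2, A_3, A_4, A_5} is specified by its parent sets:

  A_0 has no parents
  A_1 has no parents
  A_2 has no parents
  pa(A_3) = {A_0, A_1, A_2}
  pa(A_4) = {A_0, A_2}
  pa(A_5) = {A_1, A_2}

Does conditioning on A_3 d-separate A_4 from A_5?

There are 4 undirected paths between A_4 and A_5; checking each against the conditioning set {A_3}:
Path 1: A_4 ← A_0 → A_3 ← A_1 → A_5
  A_0 is a fork and A_0 is not conditioned on; A_3 is a collider and A_3 is conditioned on, which opens it; A_1 is a fork and A_1 is not conditioned on — no node blocks this path, so it is active.
Path 2: A_4 ← A_0 → A_3 ← A_2 → A_5
  A_0 is a fork and A_0 is not conditioned on; A_3 is a collider and A_3 is conditioned on, which opens it; A_2 is a fork and A_2 is not conditioned on — no node blocks this path, so it is active.
Path 3: A_4 ← A_2 → A_3 ← A_1 → A_5
  A_2 is a fork and A_2 is not conditioned on; A_3 is a collider and A_3 is conditioned on, which opens it; A_1 is a fork and A_1 is not conditioned on — no node blocks this path, so it is active.
Path 4: A_4 ← A_2 → A_5
  A_2 is a fork and A_2 is not conditioned on — no node blocks this path, so it is active.
At least one path is unblocked, so d-separation fails.

No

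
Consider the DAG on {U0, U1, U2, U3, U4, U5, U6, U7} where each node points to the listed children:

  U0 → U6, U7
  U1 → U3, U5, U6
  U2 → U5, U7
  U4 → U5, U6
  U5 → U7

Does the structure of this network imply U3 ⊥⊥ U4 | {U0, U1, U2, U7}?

Enumerating the 6 paths from U3 to U4 and testing each for blocking by {U0, U1, U2, U7}:
  1. U3 ← U1 → U6 ← U4 — U1:fork[blocks]; U6:collider[blocks] ⇒ blocked
  2. U3 ← U1 → U6 ← U0 → U7 ← U5 ← U4 — U1:fork[blocks]; U6:collider[blocks]; U0:fork[blocks]; U7:collider[open]; U5:chain[open] ⇒ blocked
  3. U3 ← U1 → U6 ← U0 → U7 ← U2 → U5 ← U4 — U1:fork[blocks]; U6:collider[blocks]; U0:fork[blocks]; U7:collider[open]; U2:fork[blocks]; U5:collider[open] ⇒ blocked
  4. U3 ← U1 → U5 ← U4 — U1:fork[blocks]; U5:collider[open] ⇒ blocked
  5. U3 ← U1 → U5 → U7 ← U0 → U6 ← U4 — U1:fork[blocks]; U5:chain[open]; U7:collider[open]; U0:fork[blocks]; U6:collider[blocks] ⇒ blocked
  6. U3 ← U1 → U5 ← U2 → U7 ← U0 → U6 ← U4 — U1:fork[blocks]; U5:collider[open]; U2:fork[blocks]; U7:collider[open]; U0:fork[blocks]; U6:collider[blocks] ⇒ blocked
All paths are blocked; U3 ⊥ U4 | {U0, U1, U2, U7} holds.

Yes — U3 and U4 are d-separated given {U0, U1, U2, U7}.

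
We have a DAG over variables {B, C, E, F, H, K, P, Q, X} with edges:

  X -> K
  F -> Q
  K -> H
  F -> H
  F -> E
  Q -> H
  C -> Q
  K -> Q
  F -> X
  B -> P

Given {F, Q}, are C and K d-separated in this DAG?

No

We examine all 5 paths between C and K:
Path 1: C → Q ← F → X → K
  F is a fork here and F is conditioned on, so the path is blocked at F.
Path 2: C → Q ← F → H ← K
  F is a fork here and F is conditioned on, so the path is blocked at F.
Path 3: C → Q ← K
  Q is a collider and Q is conditioned on, which opens it — no node blocks this path, so it is active.
Path 4: C → Q → H ← F → X → K
  Q is a chain here and Q is conditioned on, so the path is blocked at Q.
Path 5: C → Q → H ← K
  Q is a chain here and Q is conditioned on, so the path is blocked at Q.
Since the path C → Q ← K is active, C and K are not d-separated given {F, Q}.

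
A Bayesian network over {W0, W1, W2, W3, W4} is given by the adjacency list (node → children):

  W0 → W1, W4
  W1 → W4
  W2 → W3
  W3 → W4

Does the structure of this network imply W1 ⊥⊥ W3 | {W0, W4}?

No

2 paths connect W1 and W3; each must be blocked for d-separation to hold:
  1. W1 ← W0 → W4 ← W3 — W0:fork[blocks]; W4:collider[open] ⇒ blocked
  2. W1 → W4 ← W3 — W4:collider[open] ⇒ active
At least one path is unblocked, so d-separation fails.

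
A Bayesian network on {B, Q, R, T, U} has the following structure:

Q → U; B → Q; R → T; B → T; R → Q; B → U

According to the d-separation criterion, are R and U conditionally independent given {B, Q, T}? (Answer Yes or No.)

4 paths connect R and U; each must be blocked for d-separation to hold:
Path 1: R → T ← B → U
  B is a fork here and B is conditioned on, so the path is blocked at B.
Path 2: R → T ← B → Q → U
  B is a fork here and B is conditioned on, so the path is blocked at B.
Path 3: R → Q → U
  Q is a chain here and Q is conditioned on, so the path is blocked at Q.
Path 4: R → Q ← B → U
  B is a fork here and B is conditioned on, so the path is blocked at B.
Every path is blocked, so R and U are d-separated given {B, Q, T}.

Yes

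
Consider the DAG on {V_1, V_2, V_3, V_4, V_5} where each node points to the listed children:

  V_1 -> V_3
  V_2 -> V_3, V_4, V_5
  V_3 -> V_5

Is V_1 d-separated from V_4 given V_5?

No

We examine all 2 paths between V_1 and V_4:
Path 1: V_1 → V_3 ← V_2 → V_4
  V_3 is a collider and its descendant V_5 is conditioned on, which opens it; V_2 is a fork and V_2 is not conditioned on — no node blocks this path, so it is active.
Path 2: V_1 → V_3 → V_5 ← V_2 → V_4
  V_3 is a chain and V_3 is not conditioned on; V_5 is a collider and V_5 is conditioned on, which opens it; V_2 is a fork and V_2 is not conditioned on — no node blocks this path, so it is active.
At least one path is unblocked, so d-separation fails.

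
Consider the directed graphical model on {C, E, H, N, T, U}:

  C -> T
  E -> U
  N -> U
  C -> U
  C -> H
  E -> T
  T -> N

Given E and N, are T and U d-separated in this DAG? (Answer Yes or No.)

We examine all 3 paths between T and U:
Path 1: T ← C → U
  C is a fork and C is not conditioned on — no node blocks this path, so it is active.
Path 2: T → N → U
  N is a chain here and N is conditioned on, so the path is blocked at N.
Path 3: T ← E → U
  E is a fork here and E is conditioned on, so the path is blocked at E.
At least one path is unblocked, so d-separation fails.

No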